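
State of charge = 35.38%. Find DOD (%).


Complement of SOC: DOD = 100% - 35.38% = 64.62%

64.62%


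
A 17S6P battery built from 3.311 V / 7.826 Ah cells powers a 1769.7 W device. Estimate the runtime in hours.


Step 1: E_pack = Ns * V_cell * Np * C_cell = 17 * 3.311 * 6 * 7.826 = 2643 Wh
Step 2: t = E_pack / P = 2643 / 1769.7 = 1.493 hr

1.493 hr


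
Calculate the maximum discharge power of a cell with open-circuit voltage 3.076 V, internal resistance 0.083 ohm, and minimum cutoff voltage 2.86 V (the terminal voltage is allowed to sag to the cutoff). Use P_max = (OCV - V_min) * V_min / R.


P_max = (OCV - V_min) * V_min / R = (3.076 - 2.86) * 2.86 / 0.083 = 0.216 * 2.86 / 0.083 = 7.443 W

7.443 W


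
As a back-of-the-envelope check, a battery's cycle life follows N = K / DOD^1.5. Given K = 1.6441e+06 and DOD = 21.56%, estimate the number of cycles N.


Step 1: DOD^1.5 = 21.56^1.5 = 100.11
Step 2: N = 1.6441e+06 / 100.11 = 16420 cycles

16420 cycles


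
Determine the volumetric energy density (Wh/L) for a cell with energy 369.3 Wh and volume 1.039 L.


Volumetric ED = 369.3 Wh / 1.039 L = 355.4 Wh/L

355.4 Wh/L


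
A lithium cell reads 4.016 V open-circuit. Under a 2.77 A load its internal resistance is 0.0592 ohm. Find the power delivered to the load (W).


Step 1: V_terminal = OCV - I*R = 4.016 - 2.77 * 0.0592 = 3.852 V
Step 2: P_out = V_terminal * I = 3.852 * 2.77 = 10.67 W

10.67 W


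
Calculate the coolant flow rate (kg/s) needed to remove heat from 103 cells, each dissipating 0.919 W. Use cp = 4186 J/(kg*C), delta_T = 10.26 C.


Q_total = 103 * 0.919 = 94.657 W
m_dot = Q_total / (cp * dT) = 94.657 / (4186 * 10.26) = 0.002204 kg/s

0.002204 kg/s


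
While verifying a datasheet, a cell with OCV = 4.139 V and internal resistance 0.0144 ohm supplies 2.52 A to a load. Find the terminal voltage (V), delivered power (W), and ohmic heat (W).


Step 1: V_terminal = OCV - I*R = 4.139 - 2.52 * 0.0144 = 4.1027 V
Step 2: P_out = V_terminal * I = 4.1027 * 2.52 = 10.34 W
Step 3: Q = I^2 * R = 2.52^2 * 0.0144 = 0.09145 W

V=4.1027 V, P=10.34 W, Q=0.09145 W


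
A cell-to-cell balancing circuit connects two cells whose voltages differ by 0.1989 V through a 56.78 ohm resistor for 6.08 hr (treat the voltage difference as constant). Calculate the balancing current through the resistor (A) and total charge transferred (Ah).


First, Ohm's law: I_bal = 0.1989 V / 56.78 ohm = 0.003503 A
Then Q = I * t = 0.003503 A * 6.08 hr = 0.02130 Ah

I=0.003503 A, Q=0.02130 Ah


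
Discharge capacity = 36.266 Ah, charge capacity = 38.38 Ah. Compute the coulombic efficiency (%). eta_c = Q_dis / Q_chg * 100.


Coulombic efficiency = 36.266/38.38 * 100% = 94.49%

94.49%


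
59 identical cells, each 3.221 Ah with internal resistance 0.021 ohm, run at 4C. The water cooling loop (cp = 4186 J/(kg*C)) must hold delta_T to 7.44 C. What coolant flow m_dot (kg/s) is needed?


Step 1: I = 4 * 3.221 = 12.884 A
Step 2: Q_cell = I^2 * R = 12.884^2 * 0.021 = 3.4859 W
Step 3: Q_total = 59 * 3.4859 = 205.67 W
Step 4: m_dot = Q_total / (cp * dT) = 205.67 / (4186 * 7.44) = 0.006604 kg/s

0.006604 kg/s


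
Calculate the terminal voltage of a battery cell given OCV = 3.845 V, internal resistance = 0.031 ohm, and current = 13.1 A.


V = OCV - I*R = 3.845 - 13.1 * 0.031 = 3.439 V

3.439 V


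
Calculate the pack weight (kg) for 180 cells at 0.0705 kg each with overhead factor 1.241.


m_pack = n * m_cell * overhead = 180 * 0.0705 * 1.241 = 15.75 kg

15.75 kg


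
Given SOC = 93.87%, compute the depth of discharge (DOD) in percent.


DOD = 100 - SOC = 100 - 93.87 = 6.13%

6.13%


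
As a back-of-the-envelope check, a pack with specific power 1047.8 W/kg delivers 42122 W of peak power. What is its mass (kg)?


m = P / SP = 42122 / 1047.8 = 40.20 kg

40.20 kg


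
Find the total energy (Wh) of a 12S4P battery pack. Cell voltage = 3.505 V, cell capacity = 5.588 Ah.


V_pack = 12 * 3.505 = 42.06 V
C_pack = 4 * 5.588 = 22.352 Ah
E = V_pack * C_pack = 42.06 * 22.352 = 940.1 Wh

940.1 Wh


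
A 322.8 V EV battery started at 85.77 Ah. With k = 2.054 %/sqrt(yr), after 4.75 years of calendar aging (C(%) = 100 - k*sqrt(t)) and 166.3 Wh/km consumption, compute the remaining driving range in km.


Step 1: capacity retention = 100 - 2.054 * sqrt(4.75) = 100 - 2.054 * 2.1794 = 95.524%
Step 2: C_now = 85.77 * 95.524/100 = 81.931 Ah
Step 3: E_pack = V * C_now = 322.8 * 81.931 = 26447 Wh
Step 4: range = E_pack / consumption = 26447 / 166.3 = 159.0 km

159.0 km


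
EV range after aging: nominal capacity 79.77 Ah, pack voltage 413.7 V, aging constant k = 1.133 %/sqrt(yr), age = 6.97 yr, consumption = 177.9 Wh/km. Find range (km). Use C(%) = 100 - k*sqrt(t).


Step 1: capacity retention = 100 - 1.133 * sqrt(6.97) = 100 - 1.133 * 2.6401 = 97.009%
Step 2: C_now = 79.77 * 97.009/100 = 77.384 Ah
Step 3: E_pack = V * C_now = 413.7 * 77.384 = 32014 Wh
Step 4: range = E_pack / consumption = 32014 / 177.9 = 180.0 km

180.0 km


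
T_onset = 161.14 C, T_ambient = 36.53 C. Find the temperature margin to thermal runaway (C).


Safety margin = 161.14 C - 36.53 C = 124.61 C

124.61 C


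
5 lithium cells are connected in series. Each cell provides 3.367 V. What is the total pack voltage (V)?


With 5 cells in series at 3.367 V each, V_pack = 16.835 V

16.835 V


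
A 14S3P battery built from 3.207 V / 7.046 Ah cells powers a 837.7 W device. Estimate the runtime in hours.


Step 1: E_pack = Ns * V_cell * Np * C_cell = 14 * 3.207 * 3 * 7.046 = 949.05 Wh
Step 2: t = E_pack / P = 949.05 / 837.7 = 1.133 hr

1.133 hr


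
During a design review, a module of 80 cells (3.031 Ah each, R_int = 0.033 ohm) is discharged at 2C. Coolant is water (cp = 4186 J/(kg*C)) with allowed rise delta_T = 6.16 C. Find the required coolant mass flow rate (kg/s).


Step 1: I = 2 * 3.031 = 6.062 A
Step 2: Q_cell = I^2 * R = 6.062^2 * 0.033 = 1.2127 W
Step 3: Q_total = 80 * 1.2127 = 97.016 W
Step 4: m_dot = Q_total / (cp * dT) = 97.016 / (4186 * 6.16) = 0.003762 kg/s

0.003762 kg/s


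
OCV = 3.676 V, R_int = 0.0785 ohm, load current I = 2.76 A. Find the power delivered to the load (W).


Step 1: V_terminal = OCV - I*R = 3.676 - 2.76 * 0.0785 = 3.4593 V
Step 2: P_out = V_terminal * I = 3.4593 * 2.76 = 9.548 W

9.548 W


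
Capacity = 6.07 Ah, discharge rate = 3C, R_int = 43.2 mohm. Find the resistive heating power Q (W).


Convert: R = 43.2 mohm = 0.0432 ohm
Step 1: I = C_rate * capacity = 3 * 6.07 = 18.21 A
Step 2: Q = I^2 * R = 18.21^2 * 0.0432 = 331.6 * 0.0432 = 14.33 W

14.33 W


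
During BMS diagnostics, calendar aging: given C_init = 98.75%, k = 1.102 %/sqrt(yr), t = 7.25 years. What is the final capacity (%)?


sqrt(t) = sqrt(7.25) = 2.6926
C_final = 98.75 - 1.102 * 2.6926 = 95.78%

95.78%


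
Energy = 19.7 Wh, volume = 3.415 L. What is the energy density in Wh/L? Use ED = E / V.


Volumetric ED = 19.7 Wh / 3.415 L = 5.769 Wh/L

5.769 Wh/L


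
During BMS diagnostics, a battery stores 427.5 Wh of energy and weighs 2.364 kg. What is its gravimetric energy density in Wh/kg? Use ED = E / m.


ED = E / m = 427.5 / 2.364 = 180.8 Wh/kg

180.8 Wh/kg


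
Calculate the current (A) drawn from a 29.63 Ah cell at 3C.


At 3C: I = 3 * 29.63 Ah = 88.89 A

88.89 A


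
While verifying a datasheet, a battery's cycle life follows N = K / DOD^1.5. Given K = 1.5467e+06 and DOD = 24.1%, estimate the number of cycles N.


DOD^1.5 = 118.31
N = K / DOD^1.5 = 1.5467e+06 / 118.31 = 13070

13070 cycles


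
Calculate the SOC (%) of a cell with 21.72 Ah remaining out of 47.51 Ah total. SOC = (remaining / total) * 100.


SOC = (remaining / total) * 100 = (21.72 / 47.51) * 100 = 45.72%

45.72%


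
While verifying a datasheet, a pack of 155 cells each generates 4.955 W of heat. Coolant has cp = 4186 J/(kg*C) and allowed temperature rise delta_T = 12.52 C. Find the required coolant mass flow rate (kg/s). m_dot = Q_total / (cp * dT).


Step 1: Total heat Q = 155 * 4.955 W = 768.03 W
Step 2: denom = cp * dT = 4186 * 12.52 = 52409
Step 3: m_dot = 768.03 / 52409 = 0.01465 kg/s

0.01465 kg/s


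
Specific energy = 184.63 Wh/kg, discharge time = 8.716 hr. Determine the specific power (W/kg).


P_specific = E / t = 184.63 / 8.716 = 21.18 W/kg

21.18 W/kg


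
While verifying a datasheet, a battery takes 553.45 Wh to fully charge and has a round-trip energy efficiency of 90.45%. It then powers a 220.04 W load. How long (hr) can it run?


Step 1: E_discharge = eta/100 * E_charge = 90.45/100 * 553.45 = 500.6 Wh
Step 2: t = E_discharge / P = 500.6 / 220.04 = 2.275 hr

2.275 hr


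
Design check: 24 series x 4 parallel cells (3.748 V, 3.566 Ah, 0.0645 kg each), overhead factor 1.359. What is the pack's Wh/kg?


Step 1: V_pack = 24 * 3.748 = 89.952 V
Step 2: C_pack = 4 * 3.566 = 14.264 Ah
Step 3: E_pack = V_pack * C_pack = 89.952 * 14.264 = 1283.1 Wh
Step 4: m_pack = 24 * 4 * 0.0645 * 1.359 = 8.4149 kg
Step 5: ED = E_pack / m_pack = 1283.1 / 8.4149 = 152.5 Wh/kg

152.5 Wh/kg


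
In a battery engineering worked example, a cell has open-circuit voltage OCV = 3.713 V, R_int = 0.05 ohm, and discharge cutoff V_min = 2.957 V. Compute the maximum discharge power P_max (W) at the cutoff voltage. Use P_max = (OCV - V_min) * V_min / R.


P_max = (OCV - V_min) * V_min / R = (3.713 - 2.957) * 2.957 / 0.05 = 0.756 * 2.957 / 0.05 = 44.71 W

44.71 W


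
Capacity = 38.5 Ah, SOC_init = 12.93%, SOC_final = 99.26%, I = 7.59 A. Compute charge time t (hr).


delta_Ah = 38.5 * (99.26 - 12.93) / 100 = 33.237 Ah
t = delta_Ah / I = 33.237 / 7.59 = 4.379 hr

4.379 hr


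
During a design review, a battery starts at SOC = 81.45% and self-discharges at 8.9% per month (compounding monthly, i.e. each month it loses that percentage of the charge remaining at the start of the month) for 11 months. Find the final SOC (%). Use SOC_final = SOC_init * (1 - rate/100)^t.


Monthly retention factor = 1 - 8.9/100 = 0.911
Over 11 months: factor^11 = 0.35868
SOC_final = 81.45 * 0.35868 = 29.21%

29.21%


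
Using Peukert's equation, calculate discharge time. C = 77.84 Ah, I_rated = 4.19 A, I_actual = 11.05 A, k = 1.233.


t_rated = C / I_rated = 77.84 / 4.19 = 18.578 hr
(I_rated/I)^k = (0.37919)^1.233 = 0.3025
t = t_rated * (I_rated/I)^k = 18.578 * 0.3025 = 5.620 hr

5.620 hr


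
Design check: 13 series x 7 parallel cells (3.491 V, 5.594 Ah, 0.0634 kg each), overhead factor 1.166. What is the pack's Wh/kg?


Step 1: V_pack = 13 * 3.491 = 45.383 V
Step 2: C_pack = 7 * 5.594 = 39.158 Ah
Step 3: E_pack = V_pack * C_pack = 45.383 * 39.158 = 1777.1 Wh
Step 4: m_pack = 13 * 7 * 0.0634 * 1.166 = 6.7271 kg
Step 5: ED = E_pack / m_pack = 1777.1 / 6.7271 = 264.2 Wh/kg

264.2 Wh/kg


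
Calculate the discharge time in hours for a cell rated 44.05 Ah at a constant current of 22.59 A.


t = capacity / current = 44.05 / 22.59 = 1.950 hr

1.950 hr


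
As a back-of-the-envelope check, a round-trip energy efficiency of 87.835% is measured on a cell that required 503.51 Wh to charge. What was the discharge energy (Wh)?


E_dis = eta/100 * E_chg = 87.835/100 * 503.51 = 442.3 Wh

442.3 Wh


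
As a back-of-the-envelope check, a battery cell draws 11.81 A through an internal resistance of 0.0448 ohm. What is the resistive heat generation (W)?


I^2 = 139.48
Q = 139.48 * 0.0448 = 6.249 W

6.249 W


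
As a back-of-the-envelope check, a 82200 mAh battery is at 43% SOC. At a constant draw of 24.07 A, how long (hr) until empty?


Convert: C_total = 82200 mAh = 82.2 Ah
Step 1: remaining = SOC/100 * C_total = 43/100 * 82.2 = 35.346 Ah
Step 2: t = remaining / I = 35.346 / 24.07 = 1.468 hr

1.468 hr


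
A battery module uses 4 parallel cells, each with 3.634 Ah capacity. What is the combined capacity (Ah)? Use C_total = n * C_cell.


C_total = 4 * 3.634 = 14.536 Ah

14.536 Ah


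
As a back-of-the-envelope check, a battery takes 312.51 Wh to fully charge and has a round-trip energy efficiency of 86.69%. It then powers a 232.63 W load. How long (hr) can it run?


Step 1: E_discharge = eta/100 * E_charge = 86.69/100 * 312.51 = 270.91 Wh
Step 2: t = E_discharge / P = 270.91 / 232.63 = 1.165 hr

1.165 hr


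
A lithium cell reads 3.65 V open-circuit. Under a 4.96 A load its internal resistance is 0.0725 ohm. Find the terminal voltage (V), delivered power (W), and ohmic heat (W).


Step 1: V_terminal = OCV - I*R = 3.65 - 4.96 * 0.0725 = 3.2904 V
Step 2: P_out = V_terminal * I = 3.2904 * 4.96 = 16.32 W
Step 3: Q = I^2 * R = 4.96^2 * 0.0725 = 1.784 W

V=3.2904 V, P=16.32 W, Q=1.784 W


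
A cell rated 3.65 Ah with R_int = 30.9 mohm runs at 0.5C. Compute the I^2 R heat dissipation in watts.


Convert: R = 30.9 mohm = 0.0309 ohm
Step 1: I = C_rate * capacity = 0.5 * 3.65 = 1.825 A
Step 2: Q = I^2 * R = 1.825^2 * 0.0309 = 3.3306 * 0.0309 = 0.1029 W

0.1029 W


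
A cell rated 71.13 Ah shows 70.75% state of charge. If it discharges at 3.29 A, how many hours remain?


Step 1: remaining = SOC/100 * C_total = 70.75/100 * 71.13 = 50.324 Ah
Step 2: t = remaining / I = 50.324 / 3.29 = 15.30 hr

15.30 hr


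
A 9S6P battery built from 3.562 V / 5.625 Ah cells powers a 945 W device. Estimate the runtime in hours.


Step 1: E_pack = Ns * V_cell * Np * C_cell = 9 * 3.562 * 6 * 5.625 = 1082 Wh
Step 2: t = E_pack / P = 1082 / 945 = 1.145 hr

1.145 hr


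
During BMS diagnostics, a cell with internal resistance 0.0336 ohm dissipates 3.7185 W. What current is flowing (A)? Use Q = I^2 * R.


I = sqrt(Q / R) = sqrt(3.7185 / 0.0336) = sqrt(110.67) = 10.52 A

10.52 A


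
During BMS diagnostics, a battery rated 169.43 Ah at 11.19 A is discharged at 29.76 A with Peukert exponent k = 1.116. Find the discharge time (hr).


t_rated = C / I_rated = 169.43 / 11.19 = 15.141 hr
(I_rated/I)^k = (0.37601)^1.116 = 0.33568
t = t_rated * (I_rated/I)^k = 15.141 * 0.33568 = 5.083 hr

5.083 hr


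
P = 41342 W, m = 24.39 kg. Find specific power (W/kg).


Specific power = 41342 W / 24.39 kg = 1695 W/kg

1695 W/kg


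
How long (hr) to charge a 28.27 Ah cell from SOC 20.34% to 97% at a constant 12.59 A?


Step 1: dSOC = 97% - 20.34% = 76.66%
Step 2: delta_Ah = 28.27 * 76.66 / 100 = 21.672 Ah
Step 3: t = 21.672 / 12.59 = 1.721 hr

1.721 hr


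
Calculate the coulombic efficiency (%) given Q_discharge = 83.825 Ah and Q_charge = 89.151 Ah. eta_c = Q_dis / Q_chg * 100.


eta_c = Q_dis / Q_chg * 100 = 83.825 / 89.151 * 100 = 94.03%

94.03%


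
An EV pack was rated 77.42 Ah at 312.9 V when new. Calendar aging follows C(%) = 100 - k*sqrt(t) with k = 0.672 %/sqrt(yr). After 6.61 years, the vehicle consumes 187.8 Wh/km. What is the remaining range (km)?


Step 1: capacity retention = 100 - 0.672 * sqrt(6.61) = 100 - 0.672 * 2.571 = 98.272%
Step 2: C_now = 77.42 * 98.272/100 = 76.082 Ah
Step 3: E_pack = V * C_now = 312.9 * 76.082 = 23806 Wh
Step 4: range = E_pack / consumption = 23806 / 187.8 = 126.8 km

126.8 km


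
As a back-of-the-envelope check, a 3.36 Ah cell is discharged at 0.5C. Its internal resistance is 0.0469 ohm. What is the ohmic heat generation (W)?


Step 1: I = C_rate * capacity = 0.5 * 3.36 = 1.68 A
Step 2: Q = I^2 * R = 1.68^2 * 0.0469 = 2.8224 * 0.0469 = 0.1324 W

0.1324 W


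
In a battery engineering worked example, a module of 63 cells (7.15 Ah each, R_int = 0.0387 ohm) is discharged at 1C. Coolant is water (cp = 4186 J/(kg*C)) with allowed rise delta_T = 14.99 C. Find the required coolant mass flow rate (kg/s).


Step 1: I = 1 * 7.15 = 7.15 A
Step 2: Q_cell = I^2 * R = 7.15^2 * 0.0387 = 1.9784 W
Step 3: Q_total = 63 * 1.9784 = 124.64 W
Step 4: m_dot = Q_total / (cp * dT) = 124.64 / (4186 * 14.99) = 0.001986 kg/s

0.001986 kg/s


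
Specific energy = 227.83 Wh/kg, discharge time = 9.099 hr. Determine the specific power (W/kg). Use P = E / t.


Specific power = 227.83 Wh/kg / 9.099 hr = 25.04 W/kg

25.04 W/kg


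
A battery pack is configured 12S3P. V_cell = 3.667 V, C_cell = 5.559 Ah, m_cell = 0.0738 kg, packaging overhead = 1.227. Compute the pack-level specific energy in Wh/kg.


Step 1: V_pack = 12 * 3.667 = 44.004 V
Step 2: C_pack = 3 * 5.559 = 16.677 Ah
Step 3: E_pack = V_pack * C_pack = 44.004 * 16.677 = 733.85 Wh
Step 4: m_pack = 12 * 3 * 0.0738 * 1.227 = 3.2599 kg
Step 5: ED = E_pack / m_pack = 733.85 / 3.2599 = 225.1 Wh/kg

225.1 Wh/kg


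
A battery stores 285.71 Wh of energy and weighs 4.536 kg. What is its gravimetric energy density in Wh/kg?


Specific energy = 285.71 Wh / 4.536 kg = 62.99 Wh/kg

62.99 Wh/kg


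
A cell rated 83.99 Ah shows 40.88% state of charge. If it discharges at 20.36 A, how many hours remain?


Step 1: remaining = SOC/100 * C_total = 40.88/100 * 83.99 = 34.335 Ah
Step 2: t = remaining / I = 34.335 / 20.36 = 1.686 hr

1.686 hr


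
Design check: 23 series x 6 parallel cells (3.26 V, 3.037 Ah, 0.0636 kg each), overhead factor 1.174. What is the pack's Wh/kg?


Step 1: V_pack = 23 * 3.26 = 74.98 V
Step 2: C_pack = 6 * 3.037 = 18.222 Ah
Step 3: E_pack = V_pack * C_pack = 74.98 * 18.222 = 1366.3 Wh
Step 4: m_pack = 23 * 6 * 0.0636 * 1.174 = 10.304 kg
Step 5: ED = E_pack / m_pack = 1366.3 / 10.304 = 132.6 Wh/kg

132.6 Wh/kg


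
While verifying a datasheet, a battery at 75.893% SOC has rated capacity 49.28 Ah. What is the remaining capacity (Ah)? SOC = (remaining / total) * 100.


remaining = SOC / 100 * total = 75.893 / 100 * 49.28 = 37.40 Ah

37.40 Ah


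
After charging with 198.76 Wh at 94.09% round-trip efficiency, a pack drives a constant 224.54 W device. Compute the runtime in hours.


Step 1: E_discharge = eta/100 * E_charge = 94.09/100 * 198.76 = 187.01 Wh
Step 2: t = E_discharge / P = 187.01 / 224.54 = 0.8329 hr

0.8329 hr


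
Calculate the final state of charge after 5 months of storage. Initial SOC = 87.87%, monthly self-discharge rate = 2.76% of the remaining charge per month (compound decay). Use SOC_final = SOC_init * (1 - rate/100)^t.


decay = (1 - 2.76/100)^5 = 0.86941
SOC_final = 87.87 * 0.86941 = 76.40%

76.40%


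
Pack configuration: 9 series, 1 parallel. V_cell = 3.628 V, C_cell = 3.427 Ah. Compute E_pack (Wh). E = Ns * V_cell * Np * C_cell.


V_pack = 9 * 3.628 = 32.652 V
C_pack = 1 * 3.427 = 3.427 Ah
E = V_pack * C_pack = 32.652 * 3.427 = 111.9 Wh

111.9 Wh


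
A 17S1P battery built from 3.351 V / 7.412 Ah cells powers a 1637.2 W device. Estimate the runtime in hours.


Step 1: E_pack = Ns * V_cell * Np * C_cell = 17 * 3.351 * 1 * 7.412 = 422.24 Wh
Step 2: t = E_pack / P = 422.24 / 1637.2 = 0.2579 hr

0.2579 hr


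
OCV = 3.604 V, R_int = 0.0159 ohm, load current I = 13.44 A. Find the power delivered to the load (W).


Step 1: V_terminal = OCV - I*R = 3.604 - 13.44 * 0.0159 = 3.3903 V
Step 2: P_out = V_terminal * I = 3.3903 * 13.44 = 45.57 W

45.57 W


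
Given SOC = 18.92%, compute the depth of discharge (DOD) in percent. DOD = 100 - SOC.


DOD = 100 - SOC = 100 - 18.92 = 81.08%

81.08%


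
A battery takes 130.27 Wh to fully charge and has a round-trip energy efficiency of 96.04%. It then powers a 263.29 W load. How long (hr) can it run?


Step 1: E_discharge = eta/100 * E_charge = 96.04/100 * 130.27 = 125.11 Wh
Step 2: t = E_discharge / P = 125.11 / 263.29 = 0.4752 hr

0.4752 hr


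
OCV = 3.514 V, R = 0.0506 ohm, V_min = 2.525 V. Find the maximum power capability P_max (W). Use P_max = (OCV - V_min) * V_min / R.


P_max = (OCV - V_min) * V_min / R = (3.514 - 2.525) * 2.525 / 0.0506 = 0.989 * 2.525 / 0.0506 = 49.35 W

49.35 W


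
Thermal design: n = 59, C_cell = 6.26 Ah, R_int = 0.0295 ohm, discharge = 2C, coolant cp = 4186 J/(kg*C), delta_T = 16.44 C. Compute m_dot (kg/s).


Step 1: I = 2 * 6.26 = 12.52 A
Step 2: Q_cell = I^2 * R = 12.52^2 * 0.0295 = 4.6241 W
Step 3: Q_total = 59 * 4.6241 = 272.82 W
Step 4: m_dot = Q_total / (cp * dT) = 272.82 / (4186 * 16.44) = 0.003964 kg/s

0.003964 kg/s


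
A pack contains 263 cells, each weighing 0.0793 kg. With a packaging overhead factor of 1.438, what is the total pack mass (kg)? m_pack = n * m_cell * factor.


Cell mass sum = 263 * 0.0793 = 20.856 kg
With overhead 1.438: m_pack = 20.856 * 1.438 = 29.99 kg

29.99 kg


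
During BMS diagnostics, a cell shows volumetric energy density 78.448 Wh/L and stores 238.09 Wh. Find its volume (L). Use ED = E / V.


V = E / ED = 238.09 / 78.448 = 3.035 L

3.035 L


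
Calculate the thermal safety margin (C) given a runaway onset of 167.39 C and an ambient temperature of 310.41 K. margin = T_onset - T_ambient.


Convert: T_ambient = 310.41 K = 37.26 C
margin = 167.39 - 37.26 = 130.13 C

130.13 C


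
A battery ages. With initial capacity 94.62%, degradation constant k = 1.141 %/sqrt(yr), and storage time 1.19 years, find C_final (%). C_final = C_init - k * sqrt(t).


sqrt(t) = sqrt(1.19) = 1.0909
C_final = 94.62 - 1.141 * 1.0909 = 93.38%

93.38%


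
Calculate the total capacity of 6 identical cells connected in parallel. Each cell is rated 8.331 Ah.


Parallel capacities add: 6 * 8.331 Ah = 49.986 Ah

49.986 Ah


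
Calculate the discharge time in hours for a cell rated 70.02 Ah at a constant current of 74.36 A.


Runtime = 70.02 Ah / 74.36 A = 0.9416 hr

0.9416 hr


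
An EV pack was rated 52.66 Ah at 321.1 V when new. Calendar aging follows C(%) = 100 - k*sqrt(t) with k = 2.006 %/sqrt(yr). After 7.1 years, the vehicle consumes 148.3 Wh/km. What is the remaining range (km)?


Step 1: capacity retention = 100 - 2.006 * sqrt(7.1) = 100 - 2.006 * 2.6646 = 94.655%
Step 2: C_now = 52.66 * 94.655/100 = 49.845 Ah
Step 3: E_pack = V * C_now = 321.1 * 49.845 = 16005 Wh
Step 4: range = E_pack / consumption = 16005 / 148.3 = 107.9 km

107.9 km


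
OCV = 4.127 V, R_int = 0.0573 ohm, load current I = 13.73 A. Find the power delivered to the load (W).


Step 1: V_terminal = OCV - I*R = 4.127 - 13.73 * 0.0573 = 3.3403 V
Step 2: P_out = V_terminal * I = 3.3403 * 13.73 = 45.86 W

45.86 W


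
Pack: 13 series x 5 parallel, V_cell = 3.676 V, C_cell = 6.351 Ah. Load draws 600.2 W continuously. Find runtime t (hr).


Step 1: E_pack = Ns * V_cell * Np * C_cell = 13 * 3.676 * 5 * 6.351 = 1517.5 Wh
Step 2: t = E_pack / P = 1517.5 / 600.2 = 2.528 hr

2.528 hr


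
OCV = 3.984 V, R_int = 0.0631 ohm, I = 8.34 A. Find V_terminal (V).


IR drop = 8.34 * 0.0631 = 0.52625 V
V = 3.984 - 0.52625 = 3.458 V

3.458 V


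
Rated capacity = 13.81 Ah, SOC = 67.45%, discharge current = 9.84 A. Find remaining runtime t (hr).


Step 1: remaining = SOC/100 * C_total = 67.45/100 * 13.81 = 9.3148 Ah
Step 2: t = remaining / I = 9.3148 / 9.84 = 0.9466 hr

0.9466 hr


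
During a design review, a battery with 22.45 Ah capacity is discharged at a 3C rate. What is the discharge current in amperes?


At 3C: I = 3 * 22.45 Ah = 67.35 A

67.35 A


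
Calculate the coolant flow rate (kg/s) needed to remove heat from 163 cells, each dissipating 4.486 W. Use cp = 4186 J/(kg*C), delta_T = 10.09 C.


Q_total = 163 * 4.486 = 731.22 W
m_dot = Q_total / (cp * dT) = 731.22 / (4186 * 10.09) = 0.01731 kg/s

0.01731 kg/s


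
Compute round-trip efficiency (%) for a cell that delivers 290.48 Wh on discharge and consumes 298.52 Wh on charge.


Round-trip efficiency = 290.48/298.52 * 100% = 97.31%

97.31%


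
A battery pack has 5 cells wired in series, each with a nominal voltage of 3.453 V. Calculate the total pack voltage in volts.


Series voltages add: 5 * 3.453 V = 17.265 V

17.265 V


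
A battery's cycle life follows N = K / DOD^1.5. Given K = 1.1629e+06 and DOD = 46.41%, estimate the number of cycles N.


DOD^1.5 = 316.17
N = K / DOD^1.5 = 1.1629e+06 / 316.17 = 3678

3678 cycles


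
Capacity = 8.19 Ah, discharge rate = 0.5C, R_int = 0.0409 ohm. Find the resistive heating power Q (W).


Step 1: I = C_rate * capacity = 0.5 * 8.19 = 4.095 A
Step 2: Q = I^2 * R = 4.095^2 * 0.0409 = 16.769 * 0.0409 = 0.6859 W

0.6859 W


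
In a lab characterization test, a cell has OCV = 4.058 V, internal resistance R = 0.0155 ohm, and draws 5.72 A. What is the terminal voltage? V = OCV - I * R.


V = OCV - I*R = 4.058 - 5.72 * 0.0155 = 3.969 V

3.969 V


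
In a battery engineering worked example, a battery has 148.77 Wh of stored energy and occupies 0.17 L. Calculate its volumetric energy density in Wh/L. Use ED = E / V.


ED = E / V = 148.77 / 0.17 = 875.1 Wh/L

875.1 Wh/L


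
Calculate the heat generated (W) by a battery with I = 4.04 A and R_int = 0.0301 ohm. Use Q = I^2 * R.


Q = I^2 * R = 4.04^2 * 0.0301 = 0.4913 W

0.4913 W


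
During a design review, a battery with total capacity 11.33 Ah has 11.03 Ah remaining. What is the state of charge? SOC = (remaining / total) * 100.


SOC% = 11.03 / 11.33 * 100 = 97.35%

97.35%


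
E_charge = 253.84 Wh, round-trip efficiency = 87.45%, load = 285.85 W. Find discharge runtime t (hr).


Step 1: E_discharge = eta/100 * E_charge = 87.45/100 * 253.84 = 221.98 Wh
Step 2: t = E_discharge / P = 221.98 / 285.85 = 0.7766 hr

0.7766 hr


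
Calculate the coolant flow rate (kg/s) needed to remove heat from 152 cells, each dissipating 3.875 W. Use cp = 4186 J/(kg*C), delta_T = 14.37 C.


Q_total = 152 * 3.875 = 589 W
m_dot = Q_total / (cp * dT) = 589 / (4186 * 14.37) = 0.009792 kg/s

0.009792 kg/s


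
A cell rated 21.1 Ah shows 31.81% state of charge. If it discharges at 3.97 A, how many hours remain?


Step 1: remaining = SOC/100 * C_total = 31.81/100 * 21.1 = 6.7119 Ah
Step 2: t = remaining / I = 6.7119 / 3.97 = 1.691 hr

1.691 hr


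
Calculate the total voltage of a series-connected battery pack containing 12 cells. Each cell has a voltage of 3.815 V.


Series voltages add: 12 * 3.815 V = 45.78 V

45.78 V


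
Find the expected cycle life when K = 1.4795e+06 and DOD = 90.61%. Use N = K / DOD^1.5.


DOD^1.5 = 862.51
N = K / DOD^1.5 = 1.4795e+06 / 862.51 = 1715

1715 cycles


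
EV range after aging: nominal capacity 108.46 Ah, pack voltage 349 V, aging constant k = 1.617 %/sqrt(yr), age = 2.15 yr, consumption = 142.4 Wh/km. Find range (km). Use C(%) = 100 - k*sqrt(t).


Step 1: capacity retention = 100 - 1.617 * sqrt(2.15) = 100 - 1.617 * 1.4663 = 97.629%
Step 2: C_now = 108.46 * 97.629/100 = 105.89 Ah
Step 3: E_pack = V * C_now = 349 * 105.89 = 36956 Wh
Step 4: range = E_pack / consumption = 36956 / 142.4 = 259.5 km

259.5 km


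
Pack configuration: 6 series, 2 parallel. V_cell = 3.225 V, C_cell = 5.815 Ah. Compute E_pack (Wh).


E = Ns * Vcell * Np * Ccell = 6 * 3.225 * 2 * 5.815 = 225.0 Wh

225.0 Wh


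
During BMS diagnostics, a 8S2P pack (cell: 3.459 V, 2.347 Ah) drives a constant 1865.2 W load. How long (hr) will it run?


Step 1: E_pack = Ns * V_cell * Np * C_cell = 8 * 3.459 * 2 * 2.347 = 129.89 Wh
Step 2: t = E_pack / P = 129.89 / 1865.2 = 0.06964 hr

0.06964 hr


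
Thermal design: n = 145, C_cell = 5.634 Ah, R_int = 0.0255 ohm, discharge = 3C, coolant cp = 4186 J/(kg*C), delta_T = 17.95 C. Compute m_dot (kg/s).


Step 1: I = 3 * 5.634 = 16.902 A
Step 2: Q_cell = I^2 * R = 16.902^2 * 0.0255 = 7.2848 W
Step 3: Q_total = 145 * 7.2848 = 1056.3 W
Step 4: m_dot = Q_total / (cp * dT) = 1056.3 / (4186 * 17.95) = 0.01406 kg/s

0.01406 kg/s


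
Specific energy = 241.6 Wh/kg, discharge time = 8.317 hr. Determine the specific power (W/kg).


P_specific = E / t = 241.6 / 8.317 = 29.05 W/kg

29.05 W/kg


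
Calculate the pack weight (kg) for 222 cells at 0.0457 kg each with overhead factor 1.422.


Cell mass sum = 222 * 0.0457 = 10.145 kg
With overhead 1.422: m_pack = 10.145 * 1.422 = 14.43 kg

14.43 kg


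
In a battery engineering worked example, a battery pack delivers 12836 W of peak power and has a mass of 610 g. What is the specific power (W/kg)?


Convert: m = 610 g = 0.61 kg
Specific power = 12836 W / 0.61 kg = 21040 W/kg

21040 W/kg


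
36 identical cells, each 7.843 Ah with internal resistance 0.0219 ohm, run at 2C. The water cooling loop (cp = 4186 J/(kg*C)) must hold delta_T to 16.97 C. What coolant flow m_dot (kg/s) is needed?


Step 1: I = 2 * 7.843 = 15.686 A
Step 2: Q_cell = I^2 * R = 15.686^2 * 0.0219 = 5.3885 W
Step 3: Q_total = 36 * 5.3885 = 193.99 W
Step 4: m_dot = Q_total / (cp * dT) = 193.99 / (4186 * 16.97) = 0.002731 kg/s

0.002731 kg/s


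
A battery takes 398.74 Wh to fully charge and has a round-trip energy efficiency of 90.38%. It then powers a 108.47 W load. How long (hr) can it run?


Step 1: E_discharge = eta/100 * E_charge = 90.38/100 * 398.74 = 360.38 Wh
Step 2: t = E_discharge / P = 360.38 / 108.47 = 3.322 hr

3.322 hr


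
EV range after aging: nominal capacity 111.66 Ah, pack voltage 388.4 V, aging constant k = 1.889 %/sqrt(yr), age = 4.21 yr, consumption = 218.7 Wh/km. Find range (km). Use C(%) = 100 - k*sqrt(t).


Step 1: capacity retention = 100 - 1.889 * sqrt(4.21) = 100 - 1.889 * 2.0518 = 96.124%
Step 2: C_now = 111.66 * 96.124/100 = 107.33 Ah
Step 3: E_pack = V * C_now = 388.4 * 107.33 = 41687 Wh
Step 4: range = E_pack / consumption = 41687 / 218.7 = 190.6 km

190.6 km


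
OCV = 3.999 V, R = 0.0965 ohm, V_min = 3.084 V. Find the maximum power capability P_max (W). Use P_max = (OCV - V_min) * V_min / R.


dV = OCV - V_min = 0.915 V (so I_max = dV / R)
P_max = dV * V_min / R = 0.915 * 3.084 / 0.0965 = 29.24 W

29.24 W


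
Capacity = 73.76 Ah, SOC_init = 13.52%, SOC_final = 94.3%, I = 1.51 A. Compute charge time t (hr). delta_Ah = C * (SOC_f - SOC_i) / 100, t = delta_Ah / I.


Step 1: dSOC = 94.3% - 13.52% = 80.78%
Step 2: delta_Ah = 73.76 * 80.78 / 100 = 59.583 Ah
Step 3: t = 59.583 / 1.51 = 39.46 hr

39.46 hr


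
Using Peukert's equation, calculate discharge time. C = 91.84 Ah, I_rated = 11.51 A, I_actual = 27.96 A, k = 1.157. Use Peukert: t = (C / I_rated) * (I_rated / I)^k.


t_rated = C / I_rated = 91.84 / 11.51 = 7.9791 hr
(I_rated/I)^k = (0.41166)^1.157 = 0.35811
t = t_rated * (I_rated/I)^k = 7.9791 * 0.35811 = 2.857 hr

2.857 hr


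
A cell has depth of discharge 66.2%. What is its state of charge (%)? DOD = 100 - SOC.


SOC = 100 - DOD = 100 - 66.2 = 33.8%

33.8%


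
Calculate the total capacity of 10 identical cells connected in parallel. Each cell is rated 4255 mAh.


Convert: C_cell = 4255 mAh = 4.255 Ah
C_total = 10 * 4.255 = 42.55 Ah

42.55 Ah


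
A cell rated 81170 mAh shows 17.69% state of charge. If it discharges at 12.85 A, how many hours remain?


Convert: C_total = 81170 mAh = 81.17 Ah
Step 1: remaining = SOC/100 * C_total = 17.69/100 * 81.17 = 14.359 Ah
Step 2: t = remaining / I = 14.359 / 12.85 = 1.117 hr

1.117 hr


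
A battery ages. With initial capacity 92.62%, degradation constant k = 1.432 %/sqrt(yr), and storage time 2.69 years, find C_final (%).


Step 1: sqrt(2.69 yr) = 1.6401
Step 2: drop = 1.432 * 1.6401 = 2.3486
Step 3: C_final = 92.62 - 2.3486 = 90.27%

90.27%


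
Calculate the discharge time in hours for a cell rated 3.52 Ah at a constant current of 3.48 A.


t = capacity / current = 3.52 / 3.48 = 1.011 hr

1.011 hr


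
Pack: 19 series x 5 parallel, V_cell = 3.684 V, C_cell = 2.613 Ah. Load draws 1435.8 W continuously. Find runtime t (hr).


Step 1: E_pack = Ns * V_cell * Np * C_cell = 19 * 3.684 * 5 * 2.613 = 914.5 Wh
Step 2: t = E_pack / P = 914.5 / 1435.8 = 0.6369 hr

0.6369 hr


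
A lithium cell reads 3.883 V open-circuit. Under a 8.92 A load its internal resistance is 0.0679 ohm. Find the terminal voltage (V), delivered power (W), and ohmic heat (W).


Step 1: V_terminal = OCV - I*R = 3.883 - 8.92 * 0.0679 = 3.2773 V
Step 2: P_out = V_terminal * I = 3.2773 * 8.92 = 29.23 W
Step 3: Q = I^2 * R = 8.92^2 * 0.0679 = 5.403 W

V=3.2773 V, P=29.23 W, Q=5.403 W


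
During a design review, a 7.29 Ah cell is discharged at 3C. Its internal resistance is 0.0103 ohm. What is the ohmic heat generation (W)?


Step 1: I = C_rate * capacity = 3 * 7.29 = 21.87 A
Step 2: Q = I^2 * R = 21.87^2 * 0.0103 = 478.3 * 0.0103 = 4.926 W

4.926 W


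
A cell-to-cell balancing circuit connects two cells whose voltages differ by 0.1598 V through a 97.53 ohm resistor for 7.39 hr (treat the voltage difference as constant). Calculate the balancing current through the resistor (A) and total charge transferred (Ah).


I_bal = dV / R = 0.1598 / 97.53 = 0.0016385 A
Q = I_bal * t = 0.0016385 * 7.39 = 0.01211 Ah

I=0.0016385 A, Q=0.01211 Ah


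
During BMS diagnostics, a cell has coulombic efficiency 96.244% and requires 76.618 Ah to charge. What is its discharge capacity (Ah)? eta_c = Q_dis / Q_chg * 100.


Q_dis = eta/100 * Q_chg = 96.244/100 * 76.618 = 73.74 Ah

73.74 Ah


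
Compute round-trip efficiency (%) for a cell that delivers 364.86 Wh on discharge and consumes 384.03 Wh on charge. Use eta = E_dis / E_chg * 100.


eta_e = E_dis / E_chg * 100 = 364.86 / 384.03 * 100 = 95.01%

95.01%


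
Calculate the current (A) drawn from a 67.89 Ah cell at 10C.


I = C_rate * capacity = 10 * 67.89 = 678.9 A

678.9 A


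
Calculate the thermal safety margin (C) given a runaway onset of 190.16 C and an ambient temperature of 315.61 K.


Convert: T_ambient = 315.61 K = 42.46 C
margin = 190.16 - 42.46 = 147.7 C

147.7 C


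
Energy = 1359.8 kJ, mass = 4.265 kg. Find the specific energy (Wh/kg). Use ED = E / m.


Convert: E = 1359.8 kJ = 377.72 Wh
ED = E / m = 377.72 / 4.265 = 88.56 Wh/kg

88.56 Wh/kg


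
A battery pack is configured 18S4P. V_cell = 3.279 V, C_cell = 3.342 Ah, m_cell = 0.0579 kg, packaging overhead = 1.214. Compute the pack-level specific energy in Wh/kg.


Step 1: V_pack = 18 * 3.279 = 59.022 V
Step 2: C_pack = 4 * 3.342 = 13.368 Ah
Step 3: E_pack = V_pack * C_pack = 59.022 * 13.368 = 789.01 Wh
Step 4: m_pack = 18 * 4 * 0.0579 * 1.214 = 5.0609 kg
Step 5: ED = E_pack / m_pack = 789.01 / 5.0609 = 155.9 Wh/kg

155.9 Wh/kg


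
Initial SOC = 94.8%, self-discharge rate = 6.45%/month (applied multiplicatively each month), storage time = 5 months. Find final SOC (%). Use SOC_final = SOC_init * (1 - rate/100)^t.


Monthly retention factor = 1 - 6.45/100 = 0.9355
Over 5 months: factor^5 = 0.7165
SOC_final = 94.8 * 0.7165 = 67.92%

67.92%


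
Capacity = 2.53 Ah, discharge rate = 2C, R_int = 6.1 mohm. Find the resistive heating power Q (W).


Convert: R = 6.1 mohm = 0.0061 ohm
Step 1: I = C_rate * capacity = 2 * 2.53 = 5.06 A
Step 2: Q = I^2 * R = 5.06^2 * 0.0061 = 25.604 * 0.0061 = 0.1562 W

0.1562 W


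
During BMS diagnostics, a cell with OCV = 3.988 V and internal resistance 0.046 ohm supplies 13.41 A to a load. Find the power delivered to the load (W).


Step 1: V_terminal = OCV - I*R = 3.988 - 13.41 * 0.046 = 3.3711 V
Step 2: P_out = V_terminal * I = 3.3711 * 13.41 = 45.21 W

45.21 W


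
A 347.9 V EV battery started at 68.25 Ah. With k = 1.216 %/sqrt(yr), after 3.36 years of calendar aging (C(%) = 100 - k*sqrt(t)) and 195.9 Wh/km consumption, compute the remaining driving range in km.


Step 1: capacity retention = 100 - 1.216 * sqrt(3.36) = 100 - 1.216 * 1.833 = 97.771%
Step 2: C_now = 68.25 * 97.771/100 = 66.729 Ah
Step 3: E_pack = V * C_now = 347.9 * 66.729 = 23215 Wh
Step 4: range = E_pack / consumption = 23215 / 195.9 = 118.5 km

118.5 km


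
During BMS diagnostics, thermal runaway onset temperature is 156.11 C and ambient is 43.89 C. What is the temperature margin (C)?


Safety margin = 156.11 C - 43.89 C = 112.22 C

112.22 C


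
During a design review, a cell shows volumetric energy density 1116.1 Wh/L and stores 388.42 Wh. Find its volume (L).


V = E / ED = 388.42 / 1116.1 = 0.3480 L

0.3480 L


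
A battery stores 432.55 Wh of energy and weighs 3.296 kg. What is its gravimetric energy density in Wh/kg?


Specific energy = 432.55 Wh / 3.296 kg = 131.2 Wh/kg

131.2 Wh/kg


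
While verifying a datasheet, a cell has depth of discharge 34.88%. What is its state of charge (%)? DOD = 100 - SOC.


SOC = 100 - DOD = 100 - 34.88 = 65.12%

65.12%


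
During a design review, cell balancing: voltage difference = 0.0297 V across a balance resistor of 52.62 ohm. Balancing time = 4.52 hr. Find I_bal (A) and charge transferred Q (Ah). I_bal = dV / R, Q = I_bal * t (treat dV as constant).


First, Ohm's law: I_bal = 0.0297 V / 52.62 ohm = 5.6442e-04 A
Then Q = I * t = 5.6442e-04 A * 4.52 hr = 0.002551 Ah

I=5.6442e-04 A, Q=0.002551 Ah


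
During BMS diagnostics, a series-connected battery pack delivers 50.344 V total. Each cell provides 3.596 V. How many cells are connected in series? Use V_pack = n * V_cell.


n = V_pack / V_cell = 50.344 / 3.596 = 14

14


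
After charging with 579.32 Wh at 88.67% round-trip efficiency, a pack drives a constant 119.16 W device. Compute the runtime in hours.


Step 1: E_discharge = eta/100 * E_charge = 88.67/100 * 579.32 = 513.68 Wh
Step 2: t = E_discharge / P = 513.68 / 119.16 = 4.311 hr

4.311 hr


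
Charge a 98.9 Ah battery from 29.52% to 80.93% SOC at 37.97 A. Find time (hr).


delta_Ah = 98.9 * (80.93 - 29.52) / 100 = 50.844 Ah
t = delta_Ah / I = 50.844 / 37.97 = 1.339 hr

1.339 hr


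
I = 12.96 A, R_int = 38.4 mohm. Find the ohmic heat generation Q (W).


Convert: R = 38.4 mohm = 0.0384 ohm
Q = I^2 * R = 12.96^2 * 0.0384 = 6.450 W

6.450 W


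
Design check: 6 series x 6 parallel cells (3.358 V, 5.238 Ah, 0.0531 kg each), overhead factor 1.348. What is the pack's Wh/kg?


Step 1: V_pack = 6 * 3.358 = 20.148 V
Step 2: C_pack = 6 * 5.238 = 31.428 Ah
Step 3: E_pack = V_pack * C_pack = 20.148 * 31.428 = 633.21 Wh
Step 4: m_pack = 6 * 6 * 0.0531 * 1.348 = 2.5768 kg
Step 5: ED = E_pack / m_pack = 633.21 / 2.5768 = 245.7 Wh/kg

245.7 Wh/kg


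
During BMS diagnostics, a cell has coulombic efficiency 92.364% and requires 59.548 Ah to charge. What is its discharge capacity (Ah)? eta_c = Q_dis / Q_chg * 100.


Q_dis = eta/100 * Q_chg = 92.364/100 * 59.548 = 55.00 Ah

55.00 Ah


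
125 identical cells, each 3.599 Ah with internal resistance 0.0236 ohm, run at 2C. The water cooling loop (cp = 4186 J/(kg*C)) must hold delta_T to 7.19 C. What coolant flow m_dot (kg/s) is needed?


Step 1: I = 2 * 3.599 = 7.198 A
Step 2: Q_cell = I^2 * R = 7.198^2 * 0.0236 = 1.2227 W
Step 3: Q_total = 125 * 1.2227 = 152.84 W
Step 4: m_dot = Q_total / (cp * dT) = 152.84 / (4186 * 7.19) = 0.005078 kg/s

0.005078 kg/s


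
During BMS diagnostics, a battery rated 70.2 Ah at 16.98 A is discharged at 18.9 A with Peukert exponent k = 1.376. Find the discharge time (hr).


t_rated = C / I_rated = 70.2 / 16.98 = 4.1343 hr
(I_rated/I)^k = (0.89841)^1.376 = 0.86294
t = t_rated * (I_rated/I)^k = 4.1343 * 0.86294 = 3.568 hr

3.568 hr


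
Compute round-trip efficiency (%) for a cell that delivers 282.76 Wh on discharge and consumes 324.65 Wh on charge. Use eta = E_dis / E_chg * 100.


eta_e = E_dis / E_chg * 100 = 282.76 / 324.65 * 100 = 87.10%

87.10%


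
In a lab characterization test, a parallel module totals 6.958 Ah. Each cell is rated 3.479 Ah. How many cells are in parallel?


n = C_total / C_cell = 6.958 / 3.479 = 2

2


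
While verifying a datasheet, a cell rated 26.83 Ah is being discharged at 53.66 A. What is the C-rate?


C_rate = I / capacity = 53.66 / 26.83 = 2C

2C


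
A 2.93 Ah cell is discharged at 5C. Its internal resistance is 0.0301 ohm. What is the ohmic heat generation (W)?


Step 1: I = C_rate * capacity = 5 * 2.93 = 14.65 A
Step 2: Q = I^2 * R = 14.65^2 * 0.0301 = 214.62 * 0.0301 = 6.460 W

6.460 W


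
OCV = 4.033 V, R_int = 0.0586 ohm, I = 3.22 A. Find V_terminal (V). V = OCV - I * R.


V = OCV - I*R = 4.033 - 3.22 * 0.0586 = 3.844 V

3.844 V


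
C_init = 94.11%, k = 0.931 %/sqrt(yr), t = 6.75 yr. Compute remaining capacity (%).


sqrt(t) = sqrt(6.75) = 2.5981
C_final = 94.11 - 0.931 * 2.5981 = 91.69%

91.69%
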